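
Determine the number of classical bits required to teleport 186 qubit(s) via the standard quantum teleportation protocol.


Quantum teleportation requires 2 classical bits per qubit teleported.
186 qubit(s) -> 2 * 186 = 372 classical bits

372


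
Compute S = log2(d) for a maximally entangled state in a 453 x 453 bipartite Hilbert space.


For a maximally entangled state in d x d:
S = log2(d) = log2(453)
= 8.8234

8.8234


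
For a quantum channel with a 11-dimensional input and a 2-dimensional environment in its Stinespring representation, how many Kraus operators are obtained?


Tracing out the environment in an orthonormal basis {|i>_E} gives Kraus operators K_i = <i|_E U |0>_E.
Number of Kraus operators = dim(H_env) = d_env
= 2

2


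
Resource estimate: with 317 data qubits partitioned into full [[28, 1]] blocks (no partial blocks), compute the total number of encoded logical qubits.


Each code block uses 28 physical qubits for 1 logical qubit(s).
Number of complete blocks = floor(317 / 28) = 11
Logical qubits = 11 * 1
= 11

11


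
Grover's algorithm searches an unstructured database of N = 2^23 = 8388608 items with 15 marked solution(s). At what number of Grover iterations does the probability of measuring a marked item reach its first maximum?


After j Grover iterations the success probability is P(j) = sin^2((2j+1)*theta), where sin(theta) = sqrt(k/N).
N = 2^23 = 8388608, k = 15
sin(theta) = sqrt(k/N) = 0.001337213275
theta = arcsin(sqrt(k/N)) = 0.001337213674 rad
P(j) reaches its first maximum when (2j+1)*theta is as close as possible to pi/2, i.e. j = round(pi/(4*theta) - 1/2).
pi/(4*theta) - 1/2 = 586.8393
(For comparison, the common estimate pi/4 * sqrt(N/k) = 587.3395; the exact maximiser is used here.)
Optimal iterations = 587

587


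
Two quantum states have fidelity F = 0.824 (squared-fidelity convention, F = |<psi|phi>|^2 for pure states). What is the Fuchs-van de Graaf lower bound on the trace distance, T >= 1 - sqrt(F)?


Fuchs-van de Graaf (squared-fidelity convention): 1 - sqrt(F) <= T <= sqrt(1 - F).
Lower bound: T >= 1 - sqrt(F)
sqrt(F) = sqrt(0.824) = 0.9077
T >= 1 - 0.9077
T >= 0.0923

0.0923


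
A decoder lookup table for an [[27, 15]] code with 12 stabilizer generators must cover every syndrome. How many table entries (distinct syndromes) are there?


Each stabilizer generator gives a binary (+1 or -1) measurement outcome.
With 12 independent generators:
Total syndromes = 2^12
= 4096

4096


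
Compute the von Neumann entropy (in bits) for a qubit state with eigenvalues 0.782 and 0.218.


S = -p*log2(p) - (1-p)*log2(1-p)
p = 0.7820, 1-p = 0.2180
= -0.7820 * log2(0.7820) - 0.2180 * log2(0.2180)
= -(-0.2774) - (-0.4791)
= 0.7565

0.7565


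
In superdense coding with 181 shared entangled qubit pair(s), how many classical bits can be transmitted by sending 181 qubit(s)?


Superdense coding allows 2 classical bits per shared entangled pair.
181 pair(s) -> 2 * 181 = 362 classical bits

362


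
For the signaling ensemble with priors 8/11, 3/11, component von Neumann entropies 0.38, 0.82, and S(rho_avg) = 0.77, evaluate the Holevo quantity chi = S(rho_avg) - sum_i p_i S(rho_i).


chi = S(rho) - sum_i p_i * S(rho_i)
Weighted entropy = 8/11 * 0.38 + 3/11 * 0.82
= 0.5000
chi = 0.77 - 0.5000
= 0.2700

0.2700


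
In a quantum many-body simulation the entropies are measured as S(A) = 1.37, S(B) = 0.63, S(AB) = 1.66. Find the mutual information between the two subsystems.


I(A:B) = S(A) + S(B) - S(AB)
= 1.37 + 0.63 - 1.66
= 0.3400

0.3400


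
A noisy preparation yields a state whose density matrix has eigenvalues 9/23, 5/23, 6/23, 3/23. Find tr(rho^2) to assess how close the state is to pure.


tr(rho^2) = sum of eigenvalues squared
= (9/23)^2 + (5/23)^2 + (6/23)^2 + (3/23)^2
= (81 + 25 + 36 + 9) / 529
= 151/529
= 0.2854

0.2854


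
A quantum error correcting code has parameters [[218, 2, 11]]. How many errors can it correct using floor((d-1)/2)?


Code parameters: [[218, 2, 11]], distance d = 11.
Number of correctable errors = floor((d-1)/2)
= floor((11 - 1)/2)
= floor(10/2)
= 5

5


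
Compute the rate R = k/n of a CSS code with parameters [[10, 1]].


Code rate R = k/n
= 1/10
= 0.1000

0.1000


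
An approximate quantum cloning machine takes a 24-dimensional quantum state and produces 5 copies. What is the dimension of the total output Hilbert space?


Output space = H^(tensor 5) where dim(H) = 24
dim = 24^5
= 576 (after 2 factors)
= 13824 (after 3 factors)
= 331776 (after 4 factors)
= 7962624 (after 5 factors)
= 7962624

7962624


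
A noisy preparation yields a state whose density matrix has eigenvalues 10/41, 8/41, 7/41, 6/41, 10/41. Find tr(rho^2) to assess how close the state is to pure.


tr(rho^2) = sum of eigenvalues squared
= (10/41)^2 + (8/41)^2 + (7/41)^2 + (6/41)^2 + (10/41)^2
= (100 + 64 + 49 + 36 + 100) / 1681
= 349/1681
= 0.2076

0.2076


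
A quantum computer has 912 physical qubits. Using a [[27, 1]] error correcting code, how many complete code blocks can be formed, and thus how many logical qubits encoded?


Each code block uses 27 physical qubits for 1 logical qubit(s).
Number of complete blocks = floor(912 / 27) = 33
Logical qubits = 33 * 1
= 33

33


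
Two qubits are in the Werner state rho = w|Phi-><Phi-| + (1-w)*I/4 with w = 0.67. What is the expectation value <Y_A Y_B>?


|Phi-> = (|00> - |11>)/sqrt(2)
For the pure Bell state, <Y_A Y_B> = +1 (Bell-state Pauli correlator).
The maximally-mixed part I/4 has tr(I/4 * P tensor P) = 0 for any traceless Pauli P.
So <Y_A Y_B>_rho = w * (+1) + (1 - w) * 0
= 0.67 * (+1)
= 0.6700

0.6700


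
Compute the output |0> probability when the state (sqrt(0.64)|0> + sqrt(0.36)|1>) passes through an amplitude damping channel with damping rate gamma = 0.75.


For amplitude damping with parameter gamma on state sqrt(a)|0> + sqrt(b)|1>:
alpha^2 = 0.64, beta^2 = 0.36
P(|0>) = alpha^2 + gamma * beta^2
= 0.64 + 0.75 * 0.36
= 0.64 + 0.2700
= 0.9100

0.9100


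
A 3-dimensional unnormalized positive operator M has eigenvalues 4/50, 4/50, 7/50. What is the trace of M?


tr(M) = sum of eigenvalues
= 4/50 + 4/50 + 7/50
= 15/50
= 0.3000

0.3000


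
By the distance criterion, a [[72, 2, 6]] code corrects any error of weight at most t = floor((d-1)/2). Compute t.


Code parameters: [[72, 2, 6]], distance d = 6.
Number of correctable errors = floor((d-1)/2)
= floor((6 - 1)/2)
= floor(5/2)
= 2

2


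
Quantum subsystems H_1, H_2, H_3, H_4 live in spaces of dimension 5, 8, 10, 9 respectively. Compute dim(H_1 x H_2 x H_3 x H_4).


dim(H_1 x H_2 x H_3 x H_4) = 5 * 8 * 10 * 9
= 40 * 10 * 9
= 400 * 9
= 3600

3600


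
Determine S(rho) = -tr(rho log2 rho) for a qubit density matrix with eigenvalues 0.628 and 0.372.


S = -p*log2(p) - (1-p)*log2(1-p)
p = 0.6280, 1-p = 0.3720
= -0.6280 * log2(0.6280) - 0.3720 * log2(0.3720)
= -(-0.4215) - (-0.5307)
= 0.9522

0.9522


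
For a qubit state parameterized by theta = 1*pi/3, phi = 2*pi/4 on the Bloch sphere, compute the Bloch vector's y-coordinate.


theta = 1.0472, phi = 1.5708
r_y = sin(theta)*sin(phi) = 0.8660 * 1.0000
r_y = 0.8660

0.8660


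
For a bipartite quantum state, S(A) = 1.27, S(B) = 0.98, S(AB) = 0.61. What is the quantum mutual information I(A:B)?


I(A:B) = S(A) + S(B) - S(AB)
= 1.27 + 0.98 - 0.61
= 1.6400

1.6400


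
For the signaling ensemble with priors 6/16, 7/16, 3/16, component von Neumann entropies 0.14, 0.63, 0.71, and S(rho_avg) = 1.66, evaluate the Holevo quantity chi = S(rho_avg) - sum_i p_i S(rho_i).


chi = S(rho) - sum_i p_i * S(rho_i)
Weighted entropy = 6/16 * 0.14 + 7/16 * 0.63 + 3/16 * 0.71
= 0.4612
chi = 1.66 - 0.4612
= 1.1987

1.1987


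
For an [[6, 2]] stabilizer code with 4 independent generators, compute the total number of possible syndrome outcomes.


Each stabilizer generator gives a binary (+1 or -1) measurement outcome.
With 4 independent generators:
Total syndromes = 2^4
= 16

16


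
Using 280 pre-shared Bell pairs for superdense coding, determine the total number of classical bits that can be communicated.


Superdense coding allows 2 classical bits per shared entangled pair.
280 pair(s) -> 2 * 280 = 560 classical bits

560


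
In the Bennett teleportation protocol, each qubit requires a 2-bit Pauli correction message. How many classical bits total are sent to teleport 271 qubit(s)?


Quantum teleportation requires 2 classical bits per qubit teleported.
271 qubit(s) -> 2 * 271 = 542 classical bits

542


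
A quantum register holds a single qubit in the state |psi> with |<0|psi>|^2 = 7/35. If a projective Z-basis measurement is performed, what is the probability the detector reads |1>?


|alpha|^2 = 7/35 = 0.2000
|beta|^2 = 1 - 7/35 = 28/35 = 0.8000
P(|1>) = |beta|^2 = 0.8000

0.8000


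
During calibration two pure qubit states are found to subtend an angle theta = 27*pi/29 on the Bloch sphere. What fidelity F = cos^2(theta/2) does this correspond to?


For states separated by angle theta on Bloch sphere:
F = cos^2(theta/2)
theta = 27*pi/29 = 2.9249
theta/2 = 1.4625
cos(theta/2) = 0.1081
F = 0.0117

0.0117


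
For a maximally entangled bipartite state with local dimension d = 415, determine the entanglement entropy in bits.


For a maximally entangled state in d x d:
S = log2(d) = log2(415)
= 8.6970

8.6970


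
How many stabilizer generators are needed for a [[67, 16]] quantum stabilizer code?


For an [[n,k]] stabilizer code:
Number of stabilizer generators = n - k
= 67 - 16
= 51

51


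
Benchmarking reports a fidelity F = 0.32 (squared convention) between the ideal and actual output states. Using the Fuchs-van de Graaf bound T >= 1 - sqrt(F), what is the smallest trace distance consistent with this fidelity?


Fuchs-van de Graaf (squared-fidelity convention): 1 - sqrt(F) <= T <= sqrt(1 - F).
Lower bound: T >= 1 - sqrt(F)
sqrt(F) = sqrt(0.32) = 0.5657
T >= 1 - 0.5657
T >= 0.4343

0.4343


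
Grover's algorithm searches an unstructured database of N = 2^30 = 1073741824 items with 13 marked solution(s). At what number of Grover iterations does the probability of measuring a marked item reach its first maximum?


After j Grover iterations the success probability is P(j) = sin^2((2j+1)*theta), where sin(theta) = sqrt(k/N).
N = 2^30 = 1073741824, k = 13
sin(theta) = sqrt(k/N) = 0.0001100326927
theta = arcsin(sqrt(k/N)) = 0.000110032693 rad
P(j) reaches its first maximum when (2j+1)*theta is as close as possible to pi/2, i.e. j = round(pi/(4*theta) - 1/2).
pi/(4*theta) - 1/2 = 7137.3619
(For comparison, the common estimate pi/4 * sqrt(N/k) = 7137.8619; the exact maximiser is used here.)
Optimal iterations = 7137

7137


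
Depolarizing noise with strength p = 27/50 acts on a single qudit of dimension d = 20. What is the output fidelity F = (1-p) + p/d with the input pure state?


F = (1-p) + p/d
= (1 - 0.5400) + 0.5400/20
= 0.4600 + 0.0270
= 0.4870

0.4870


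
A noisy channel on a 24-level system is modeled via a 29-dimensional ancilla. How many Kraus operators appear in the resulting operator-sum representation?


Tracing out the environment in an orthonormal basis {|i>_E} gives Kraus operators K_i = <i|_E U |0>_E.
Number of Kraus operators = dim(H_env) = d_env
= 29

29


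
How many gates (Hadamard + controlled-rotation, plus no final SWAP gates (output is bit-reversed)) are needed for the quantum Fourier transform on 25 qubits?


Hadamard gates: 25
Controlled rotations: n*(n-1)/2 = 25*24/2 = 300
SWAP gates: 0 (omitted)
Total = 25 + 300
= 325

325


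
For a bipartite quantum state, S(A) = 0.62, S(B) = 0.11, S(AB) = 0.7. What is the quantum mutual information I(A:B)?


I(A:B) = S(A) + S(B) - S(AB)
= 0.62 + 0.11 - 0.7
= 0.0300

0.0300


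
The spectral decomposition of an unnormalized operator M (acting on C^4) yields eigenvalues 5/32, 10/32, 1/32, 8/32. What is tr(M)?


tr(M) = sum of eigenvalues
= 5/32 + 10/32 + 1/32 + 8/32
= 24/32
= 0.7500

0.7500


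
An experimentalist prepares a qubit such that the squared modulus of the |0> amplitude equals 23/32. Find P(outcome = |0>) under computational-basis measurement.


|alpha|^2 = 23/32 = 0.7188
|beta|^2 = 1 - 23/32 = 9/32 = 0.2812
P(|0>) = |alpha|^2 = 0.7188

0.7188


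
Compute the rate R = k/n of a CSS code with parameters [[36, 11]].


Code rate R = k/n
= 11/36
= 0.3056

0.3056


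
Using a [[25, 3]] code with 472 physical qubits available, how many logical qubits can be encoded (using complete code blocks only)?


Each code block uses 25 physical qubits for 3 logical qubit(s).
Number of complete blocks = floor(472 / 25) = 18
Logical qubits = 18 * 3
= 54

54


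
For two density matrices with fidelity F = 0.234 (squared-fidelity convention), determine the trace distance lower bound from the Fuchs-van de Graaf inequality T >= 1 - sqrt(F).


Fuchs-van de Graaf (squared-fidelity convention): 1 - sqrt(F) <= T <= sqrt(1 - F).
Lower bound: T >= 1 - sqrt(F)
sqrt(F) = sqrt(0.234) = 0.4837
T >= 1 - 0.4837
T >= 0.5163

0.5163


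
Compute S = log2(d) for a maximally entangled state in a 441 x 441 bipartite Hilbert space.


For a maximally entangled state in d x d:
S = log2(d) = log2(441)
= 8.7846

8.7846


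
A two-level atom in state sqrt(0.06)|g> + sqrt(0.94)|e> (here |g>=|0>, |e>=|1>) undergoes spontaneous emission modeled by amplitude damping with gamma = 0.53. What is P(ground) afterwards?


For amplitude damping with parameter gamma on state sqrt(a)|0> + sqrt(b)|1>:
alpha^2 = 0.06, beta^2 = 0.94
P(|0>) = alpha^2 + gamma * beta^2
= 0.06 + 0.53 * 0.94
= 0.06 + 0.4982
= 0.5582

0.5582


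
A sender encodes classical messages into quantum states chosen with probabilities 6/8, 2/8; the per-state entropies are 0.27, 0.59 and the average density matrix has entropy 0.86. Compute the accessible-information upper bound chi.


chi = S(rho) - sum_i p_i * S(rho_i)
Weighted entropy = 6/8 * 0.27 + 2/8 * 0.59
= 0.3500
chi = 0.86 - 0.3500
= 0.5100

0.5100


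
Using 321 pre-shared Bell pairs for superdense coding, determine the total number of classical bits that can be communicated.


Superdense coding allows 2 classical bits per shared entangled pair.
321 pair(s) -> 2 * 321 = 642 classical bits

642


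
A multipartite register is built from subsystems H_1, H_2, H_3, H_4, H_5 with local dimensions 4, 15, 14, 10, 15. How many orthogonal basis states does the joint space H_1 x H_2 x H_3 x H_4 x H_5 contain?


dim(H_1 x H_2 x H_3 x H_4 x H_5) = 4 * 15 * 14 * 10 * 15
= 60 * 14 * 10 * 15
= 840 * 10 * 15
= 8400 * 15
= 126000

126000


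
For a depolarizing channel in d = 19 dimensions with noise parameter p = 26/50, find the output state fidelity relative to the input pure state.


F = (1-p) + p/d
= (1 - 0.5200) + 0.5200/19
= 0.4800 + 0.0274
= 0.5074

0.5074


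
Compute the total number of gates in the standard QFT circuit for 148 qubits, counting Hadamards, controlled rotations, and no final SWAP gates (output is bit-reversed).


Hadamard gates: 148
Controlled rotations: n*(n-1)/2 = 148*147/2 = 10878
SWAP gates: 0 (omitted)
Total = 148 + 10878
= 11026

11026


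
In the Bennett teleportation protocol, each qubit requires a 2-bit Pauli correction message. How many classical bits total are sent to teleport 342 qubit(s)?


Quantum teleportation requires 2 classical bits per qubit teleported.
342 qubit(s) -> 2 * 342 = 684 classical bits

684


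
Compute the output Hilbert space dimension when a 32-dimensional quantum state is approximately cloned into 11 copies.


Output space = H^(tensor 11) where dim(H) = 32
dim = 32^11
= 1024 (after 2 factors)
= 32768 (after 3 factors)
= 1048576 (after 4 factors)
= 33554432 (after 5 factors)
= 1073741824 (after 6 factors)
= 34359738368 (after 7 factors)
= 1099511627776 (after 8 factors)
= 35184372088832 (after 9 factors)
= 1125899906842624 (after 10 factors)
= 36028797018963968 (after 11 factors)
= 36028797018963968

36028797018963968


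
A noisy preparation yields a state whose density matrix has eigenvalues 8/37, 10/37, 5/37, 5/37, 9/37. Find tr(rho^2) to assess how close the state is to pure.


tr(rho^2) = sum of eigenvalues squared
= (8/37)^2 + (10/37)^2 + (5/37)^2 + (5/37)^2 + (9/37)^2
= (64 + 100 + 25 + 25 + 81) / 1369
= 295/1369
= 0.2155

0.2155


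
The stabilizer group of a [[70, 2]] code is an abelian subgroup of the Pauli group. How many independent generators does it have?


For an [[n,k]] stabilizer code:
Number of stabilizer generators = n - k
= 70 - 2
= 68

68


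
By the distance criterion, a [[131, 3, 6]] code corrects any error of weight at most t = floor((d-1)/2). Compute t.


Code parameters: [[131, 3, 6]], distance d = 6.
Number of correctable errors = floor((d-1)/2)
= floor((6 - 1)/2)
= floor(5/2)
= 2

2


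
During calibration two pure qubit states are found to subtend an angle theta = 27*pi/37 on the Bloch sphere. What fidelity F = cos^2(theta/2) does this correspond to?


For states separated by angle theta on Bloch sphere:
F = cos^2(theta/2)
theta = 27*pi/37 = 2.2925
theta/2 = 1.1463
cos(theta/2) = 0.4119
F = 0.1697

0.1697


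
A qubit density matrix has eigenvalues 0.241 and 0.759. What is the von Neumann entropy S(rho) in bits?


S = -p*log2(p) - (1-p)*log2(1-p)
p = 0.2410, 1-p = 0.7590
= -0.2410 * log2(0.2410) - 0.7590 * log2(0.7590)
= -(-0.4947) - (-0.3020)
= 0.7967

0.7967


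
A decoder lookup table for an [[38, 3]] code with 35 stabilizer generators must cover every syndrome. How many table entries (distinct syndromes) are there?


Each stabilizer generator gives a binary (+1 or -1) measurement outcome.
With 35 independent generators:
Total syndromes = 2^35
= 34359738368

34359738368


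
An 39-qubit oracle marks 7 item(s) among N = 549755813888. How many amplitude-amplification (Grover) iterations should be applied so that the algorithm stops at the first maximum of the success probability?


After j Grover iterations the success probability is P(j) = sin^2((2j+1)*theta), where sin(theta) = sqrt(k/N).
N = 2^39 = 549755813888, k = 7
sin(theta) = sqrt(k/N) = 3.568322551e-06
theta = arcsin(sqrt(k/N)) = 3.568322551e-06 rad
P(j) reaches its first maximum when (2j+1)*theta is as close as possible to pi/2, i.e. j = round(pi/(4*theta) - 1/2).
pi/(4*theta) - 1/2 = 220102.4061
(For comparison, the common estimate pi/4 * sqrt(N/k) = 220102.9061; the exact maximiser is used here.)
Optimal iterations = 220102

220102


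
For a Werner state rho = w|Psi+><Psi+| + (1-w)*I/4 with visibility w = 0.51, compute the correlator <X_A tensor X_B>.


|Psi+> = (|01> + |10>)/sqrt(2)
For the pure Bell state, <X_A X_B> = +1 (Bell-state Pauli correlator).
The maximally-mixed part I/4 has tr(I/4 * P tensor P) = 0 for any traceless Pauli P.
So <X_A X_B>_rho = w * (+1) + (1 - w) * 0
= 0.51 * (+1)
= 0.5100

0.5100


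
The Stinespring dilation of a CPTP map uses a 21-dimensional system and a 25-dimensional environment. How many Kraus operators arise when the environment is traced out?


Tracing out the environment in an orthonormal basis {|i>_E} gives Kraus operators K_i = <i|_E U |0>_E.
Number of Kraus operators = dim(H_env) = d_env
= 25

25


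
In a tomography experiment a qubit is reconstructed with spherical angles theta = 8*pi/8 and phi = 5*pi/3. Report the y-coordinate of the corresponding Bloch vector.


theta = 3.1416, phi = 5.2360
r_y = sin(theta)*sin(phi) = 0.0000 * -0.8660
r_y = 0.0000

0.0000


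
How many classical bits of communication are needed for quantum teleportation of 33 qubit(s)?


Quantum teleportation requires 2 classical bits per qubit teleported.
33 qubit(s) -> 2 * 33 = 66 classical bits

66


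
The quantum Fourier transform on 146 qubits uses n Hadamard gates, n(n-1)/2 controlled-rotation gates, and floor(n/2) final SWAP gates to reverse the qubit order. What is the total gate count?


Hadamard gates: 146
Controlled rotations: n*(n-1)/2 = 146*145/2 = 10585
SWAP gates: floor(n/2) = floor(146/2) = 73
Total = 146 + 10585 + 73
= 10804

10804


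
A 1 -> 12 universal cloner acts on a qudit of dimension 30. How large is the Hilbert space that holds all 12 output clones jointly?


Output space = H^(tensor 12) where dim(H) = 30
dim = 30^12
= 900 (after 2 factors)
= 27000 (after 3 factors)
= 810000 (after 4 factors)
= 24300000 (after 5 factors)
= 729000000 (after 6 factors)
= 21870000000 (after 7 factors)
= 656100000000 (after 8 factors)
= 19683000000000 (after 9 factors)
= 590490000000000 (after 10 factors)
= 17714700000000000 (after 11 factors)
= 531441000000000000 (after 12 factors)
= 531441000000000000

531441000000000000


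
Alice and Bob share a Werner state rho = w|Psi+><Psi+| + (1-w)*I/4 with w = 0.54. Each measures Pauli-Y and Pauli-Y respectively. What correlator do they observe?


|Psi+> = (|01> + |10>)/sqrt(2)
For the pure Bell state, <Y_A Y_B> = +1 (Bell-state Pauli correlator).
The maximally-mixed part I/4 has tr(I/4 * P tensor P) = 0 for any traceless Pauli P.
So <Y_A Y_B>_rho = w * (+1) + (1 - w) * 0
= 0.54 * (+1)
= 0.5400

0.5400


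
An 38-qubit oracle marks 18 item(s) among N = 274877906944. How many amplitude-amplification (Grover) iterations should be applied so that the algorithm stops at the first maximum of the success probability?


After j Grover iterations the success probability is P(j) = sin^2((2j+1)*theta), where sin(theta) = sqrt(k/N).
N = 2^38 = 274877906944, k = 18
sin(theta) = sqrt(k/N) = 8.092194914e-06
theta = arcsin(sqrt(k/N)) = 8.092194914e-06 rad
P(j) reaches its first maximum when (2j+1)*theta is as close as possible to pi/2, i.e. j = round(pi/(4*theta) - 1/2).
pi/(4*theta) - 1/2 = 97055.7587
(For comparison, the common estimate pi/4 * sqrt(N/k) = 97056.2587; the exact maximiser is used here.)
Optimal iterations = 97056

97056


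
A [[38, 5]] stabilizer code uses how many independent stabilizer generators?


For an [[n,k]] stabilizer code:
Number of stabilizer generators = n - k
= 38 - 5
= 33

33


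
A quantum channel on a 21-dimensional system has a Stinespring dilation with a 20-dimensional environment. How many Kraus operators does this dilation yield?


Tracing out the environment in an orthonormal basis {|i>_E} gives Kraus operators K_i = <i|_E U |0>_E.
Number of Kraus operators = dim(H_env) = d_env
= 20

20


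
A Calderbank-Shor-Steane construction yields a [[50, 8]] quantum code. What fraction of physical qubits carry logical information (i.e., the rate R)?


Code rate R = k/n
= 8/50
= 0.1600

0.1600


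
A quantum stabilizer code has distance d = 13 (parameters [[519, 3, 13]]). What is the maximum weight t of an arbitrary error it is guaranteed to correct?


Code parameters: [[519, 3, 13]], distance d = 13.
Number of correctable errors = floor((d-1)/2)
= floor((13 - 1)/2)
= floor(12/2)
= 6

6


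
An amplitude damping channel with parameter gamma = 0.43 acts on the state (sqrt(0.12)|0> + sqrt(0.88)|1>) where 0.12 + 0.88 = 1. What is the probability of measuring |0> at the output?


For amplitude damping with parameter gamma on state sqrt(a)|0> + sqrt(b)|1>:
alpha^2 = 0.12, beta^2 = 0.88
P(|0>) = alpha^2 + gamma * beta^2
= 0.12 + 0.43 * 0.88
= 0.12 + 0.3784
= 0.4984

0.4984


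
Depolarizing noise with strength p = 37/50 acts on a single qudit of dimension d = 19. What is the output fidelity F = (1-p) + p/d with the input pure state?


F = (1-p) + p/d
= (1 - 0.7400) + 0.7400/19
= 0.2600 + 0.0389
= 0.2989

0.2989


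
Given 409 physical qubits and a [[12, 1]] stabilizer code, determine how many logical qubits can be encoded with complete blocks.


Each code block uses 12 physical qubits for 1 logical qubit(s).
Number of complete blocks = floor(409 / 12) = 34
Logical qubits = 34 * 1
= 34

34


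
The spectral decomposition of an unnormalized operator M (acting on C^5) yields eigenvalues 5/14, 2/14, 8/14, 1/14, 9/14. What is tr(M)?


tr(M) = sum of eigenvalues
= 5/14 + 2/14 + 8/14 + 1/14 + 9/14
= 25/14
= 1.7857

1.7857


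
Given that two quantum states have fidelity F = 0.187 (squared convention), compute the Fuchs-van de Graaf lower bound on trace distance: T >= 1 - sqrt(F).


Fuchs-van de Graaf (squared-fidelity convention): 1 - sqrt(F) <= T <= sqrt(1 - F).
Lower bound: T >= 1 - sqrt(F)
sqrt(F) = sqrt(0.187) = 0.4324
T >= 1 - 0.4324
T >= 0.5676

0.5676


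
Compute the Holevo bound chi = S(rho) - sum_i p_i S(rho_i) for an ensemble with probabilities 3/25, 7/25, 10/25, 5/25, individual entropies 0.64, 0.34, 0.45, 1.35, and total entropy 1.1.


chi = S(rho) - sum_i p_i * S(rho_i)
Weighted entropy = 3/25 * 0.64 + 7/25 * 0.34 + 10/25 * 0.45 + 5/25 * 1.35
= 0.6220
chi = 1.1 - 0.6220
= 0.4780

0.4780


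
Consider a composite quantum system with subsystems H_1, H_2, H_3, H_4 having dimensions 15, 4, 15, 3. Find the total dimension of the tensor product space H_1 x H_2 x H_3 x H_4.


dim(H_1 x H_2 x H_3 x H_4) = 15 * 4 * 15 * 3
= 60 * 15 * 3
= 900 * 3
= 2700

2700


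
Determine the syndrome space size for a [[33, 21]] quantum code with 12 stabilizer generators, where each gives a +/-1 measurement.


Each stabilizer generator gives a binary (+1 or -1) measurement outcome.
With 12 independent generators:
Total syndromes = 2^12
= 4096

4096


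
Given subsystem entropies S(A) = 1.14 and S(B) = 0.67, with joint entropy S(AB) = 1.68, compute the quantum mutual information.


I(A:B) = S(A) + S(B) - S(AB)
= 1.14 + 0.67 - 1.68
= 0.1300

0.1300


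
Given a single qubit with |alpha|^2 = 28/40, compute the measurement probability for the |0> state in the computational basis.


|alpha|^2 = 28/40 = 0.7000
|beta|^2 = 1 - 28/40 = 12/40 = 0.3000
P(|0>) = |alpha|^2 = 0.7000

0.7000


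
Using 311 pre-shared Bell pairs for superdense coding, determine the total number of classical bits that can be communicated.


Superdense coding allows 2 classical bits per shared entangled pair.
311 pair(s) -> 2 * 311 = 622 classical bits

622


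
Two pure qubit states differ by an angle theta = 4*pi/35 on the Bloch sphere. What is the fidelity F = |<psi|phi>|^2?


For states separated by angle theta on Bloch sphere:
F = cos^2(theta/2)
theta = 4*pi/35 = 0.3590
theta/2 = 0.1795
cos(theta/2) = 0.9839
F = 0.9681

0.9681


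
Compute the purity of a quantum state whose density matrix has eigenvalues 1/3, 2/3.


tr(rho^2) = sum of eigenvalues squared
= (1/3)^2 + (2/3)^2
= (1 + 4) / 9
= 5/9
= 0.5556

0.5556


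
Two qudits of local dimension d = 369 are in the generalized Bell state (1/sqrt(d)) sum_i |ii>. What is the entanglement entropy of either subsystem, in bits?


For a maximally entangled state in d x d:
S = log2(d) = log2(369)
= 8.5275

8.5275


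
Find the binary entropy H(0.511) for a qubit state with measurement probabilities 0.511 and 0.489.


S = -p*log2(p) - (1-p)*log2(1-p)
p = 0.5110, 1-p = 0.4890
= -0.5110 * log2(0.5110) - 0.4890 * log2(0.4890)
= -(-0.4950) - (-0.5047)
= 0.9997

0.9997


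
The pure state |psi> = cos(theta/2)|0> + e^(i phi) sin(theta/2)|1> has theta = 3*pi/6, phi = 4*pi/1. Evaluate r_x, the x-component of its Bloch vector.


theta = 1.5708, phi = 12.5664
r_x = sin(theta)*cos(phi) = 1.0000 * 1.0000
r_x = 1.0000

1.0000


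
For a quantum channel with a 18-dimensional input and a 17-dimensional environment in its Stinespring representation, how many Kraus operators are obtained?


Tracing out the environment in an orthonormal basis {|i>_E} gives Kraus operators K_i = <i|_E U |0>_E.
Number of Kraus operators = dim(H_env) = d_env
= 17

17


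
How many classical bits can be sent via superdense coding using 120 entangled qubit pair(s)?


Superdense coding allows 2 classical bits per shared entangled pair.
120 pair(s) -> 2 * 120 = 240 classical bits

240


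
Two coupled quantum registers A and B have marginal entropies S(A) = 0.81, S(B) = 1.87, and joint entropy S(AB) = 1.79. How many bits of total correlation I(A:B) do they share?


I(A:B) = S(A) + S(B) - S(AB)
= 0.81 + 1.87 - 1.79
= 0.8900

0.8900


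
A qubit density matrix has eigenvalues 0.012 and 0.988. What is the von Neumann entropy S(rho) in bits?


S = -p*log2(p) - (1-p)*log2(1-p)
p = 0.0120, 1-p = 0.9880
= -0.0120 * log2(0.0120) - 0.9880 * log2(0.9880)
= -(-0.0766) - (-0.0172)
= 0.0938

0.0938


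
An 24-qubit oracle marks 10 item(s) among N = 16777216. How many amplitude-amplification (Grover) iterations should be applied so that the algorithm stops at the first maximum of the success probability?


After j Grover iterations the success probability is P(j) = sin^2((2j+1)*theta), where sin(theta) = sqrt(k/N).
N = 2^24 = 16777216, k = 10
sin(theta) = sqrt(k/N) = 0.0007720404444
theta = arcsin(sqrt(k/N)) = 0.0007720405211 rad
P(j) reaches its first maximum when (2j+1)*theta is as close as possible to pi/2, i.e. j = round(pi/(4*theta) - 1/2).
pi/(4*theta) - 1/2 = 1016.8017
(For comparison, the common estimate pi/4 * sqrt(N/k) = 1017.3018; the exact maximiser is used here.)
Optimal iterations = 1017

1017


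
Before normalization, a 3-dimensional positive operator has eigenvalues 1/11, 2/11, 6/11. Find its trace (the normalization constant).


tr(M) = sum of eigenvalues
= 1/11 + 2/11 + 6/11
= 9/11
= 0.8182

0.8182


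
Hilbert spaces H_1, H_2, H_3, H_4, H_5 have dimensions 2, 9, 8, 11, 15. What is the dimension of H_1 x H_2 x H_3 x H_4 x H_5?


dim(H_1 x H_2 x H_3 x H_4 x H_5) = 2 * 9 * 8 * 11 * 15
= 18 * 8 * 11 * 15
= 144 * 11 * 15
= 1584 * 15
= 23760

23760


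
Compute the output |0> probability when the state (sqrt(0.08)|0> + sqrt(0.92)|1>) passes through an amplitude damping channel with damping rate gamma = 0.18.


For amplitude damping with parameter gamma on state sqrt(a)|0> + sqrt(b)|1>:
alpha^2 = 0.08, beta^2 = 0.92
P(|0>) = alpha^2 + gamma * beta^2
= 0.08 + 0.18 * 0.92
= 0.08 + 0.1656
= 0.2456

0.2456


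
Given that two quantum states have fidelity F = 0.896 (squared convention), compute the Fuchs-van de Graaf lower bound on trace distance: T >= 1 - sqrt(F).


Fuchs-van de Graaf (squared-fidelity convention): 1 - sqrt(F) <= T <= sqrt(1 - F).
Lower bound: T >= 1 - sqrt(F)
sqrt(F) = sqrt(0.896) = 0.9466
T >= 1 - 0.9466
T >= 0.0534

0.0534


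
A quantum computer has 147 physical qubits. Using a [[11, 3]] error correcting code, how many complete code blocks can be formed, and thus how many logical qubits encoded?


Each code block uses 11 physical qubits for 3 logical qubit(s).
Number of complete blocks = floor(147 / 11) = 13
Logical qubits = 13 * 3
= 39

39


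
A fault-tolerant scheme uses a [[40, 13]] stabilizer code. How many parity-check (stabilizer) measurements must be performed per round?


For an [[n,k]] stabilizer code:
Number of stabilizer generators = n - k
= 40 - 13
= 27

27


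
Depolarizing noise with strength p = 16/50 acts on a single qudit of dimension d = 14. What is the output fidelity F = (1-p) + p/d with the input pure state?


F = (1-p) + p/d
= (1 - 0.3200) + 0.3200/14
= 0.6800 + 0.0229
= 0.7029

0.7029


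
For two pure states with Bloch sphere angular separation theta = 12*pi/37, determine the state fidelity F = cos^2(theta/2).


For states separated by angle theta on Bloch sphere:
F = cos^2(theta/2)
theta = 12*pi/37 = 1.0189
theta/2 = 0.5094
cos(theta/2) = 0.8730
F = 0.7622

0.7622


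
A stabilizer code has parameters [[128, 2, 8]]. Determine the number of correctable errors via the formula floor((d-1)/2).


Code parameters: [[128, 2, 8]], distance d = 8.
Number of correctable errors = floor((d-1)/2)
= floor((8 - 1)/2)
= floor(7/2)
= 3

3


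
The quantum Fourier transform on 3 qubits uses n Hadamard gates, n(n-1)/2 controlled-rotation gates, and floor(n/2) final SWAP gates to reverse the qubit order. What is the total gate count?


Hadamard gates: 3
Controlled rotations: n*(n-1)/2 = 3*2/2 = 3
SWAP gates: floor(n/2) = floor(3/2) = 1
Total = 3 + 3 + 1
= 7

7


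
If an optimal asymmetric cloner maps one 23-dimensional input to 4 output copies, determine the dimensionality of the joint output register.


Output space = H^(tensor 4) where dim(H) = 23
dim = 23^4
= 529 (after 2 factors)
= 12167 (after 3 factors)
= 279841 (after 4 factors)
= 279841

279841


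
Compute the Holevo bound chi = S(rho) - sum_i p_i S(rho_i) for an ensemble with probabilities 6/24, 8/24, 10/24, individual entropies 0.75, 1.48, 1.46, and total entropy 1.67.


chi = S(rho) - sum_i p_i * S(rho_i)
Weighted entropy = 6/24 * 0.75 + 8/24 * 1.48 + 10/24 * 1.46
= 1.2892
chi = 1.67 - 1.2892
= 0.3808

0.3808


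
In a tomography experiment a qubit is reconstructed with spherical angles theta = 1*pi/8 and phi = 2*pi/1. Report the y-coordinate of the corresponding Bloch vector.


theta = 0.3927, phi = 6.2832
r_y = sin(theta)*sin(phi) = 0.3827 * 0.0000
r_y = 0.0000

0.0000


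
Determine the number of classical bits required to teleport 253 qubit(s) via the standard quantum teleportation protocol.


Quantum teleportation requires 2 classical bits per qubit teleported.
253 qubit(s) -> 2 * 253 = 506 classical bits

506


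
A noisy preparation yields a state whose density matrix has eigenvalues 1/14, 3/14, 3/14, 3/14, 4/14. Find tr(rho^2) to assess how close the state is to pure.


tr(rho^2) = sum of eigenvalues squared
= (1/14)^2 + (3/14)^2 + (3/14)^2 + (3/14)^2 + (4/14)^2
= (1 + 9 + 9 + 9 + 16) / 196
= 44/196
= 0.2245

0.2245


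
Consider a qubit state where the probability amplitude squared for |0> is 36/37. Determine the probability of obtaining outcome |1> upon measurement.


|alpha|^2 = 36/37 = 0.9730
|beta|^2 = 1 - 36/37 = 1/37 = 0.0270
P(|1>) = |beta|^2 = 0.0270

0.0270


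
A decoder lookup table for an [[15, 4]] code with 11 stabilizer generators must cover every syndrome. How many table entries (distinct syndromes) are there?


Each stabilizer generator gives a binary (+1 or -1) measurement outcome.
With 11 independent generators:
Total syndromes = 2^11
= 2048

2048


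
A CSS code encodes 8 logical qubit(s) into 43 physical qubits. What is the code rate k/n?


Code rate R = k/n
= 8/43
= 0.1860

0.1860


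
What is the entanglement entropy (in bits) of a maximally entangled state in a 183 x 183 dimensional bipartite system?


For a maximally entangled state in d x d:
S = log2(d) = log2(183)
= 7.5157

7.5157


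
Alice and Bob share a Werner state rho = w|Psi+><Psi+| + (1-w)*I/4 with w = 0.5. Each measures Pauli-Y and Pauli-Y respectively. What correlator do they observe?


|Psi+> = (|01> + |10>)/sqrt(2)
For the pure Bell state, <Y_A Y_B> = +1 (Bell-state Pauli correlator).
The maximally-mixed part I/4 has tr(I/4 * P tensor P) = 0 for any traceless Pauli P.
So <Y_A Y_B>_rho = w * (+1) + (1 - w) * 0
= 0.5 * (+1)
= 0.5000

0.5000


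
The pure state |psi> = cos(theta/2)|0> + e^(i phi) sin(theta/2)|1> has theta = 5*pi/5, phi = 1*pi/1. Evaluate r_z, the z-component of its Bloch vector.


theta = 3.1416, phi = 3.1416
r_z = cos(theta) = -1.0000

-1.0000


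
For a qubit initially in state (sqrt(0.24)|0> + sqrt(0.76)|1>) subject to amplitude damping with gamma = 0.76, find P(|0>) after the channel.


For amplitude damping with parameter gamma on state sqrt(a)|0> + sqrt(b)|1>:
alpha^2 = 0.24, beta^2 = 0.76
P(|0>) = alpha^2 + gamma * beta^2
= 0.24 + 0.76 * 0.76
= 0.24 + 0.5776
= 0.8176

0.8176


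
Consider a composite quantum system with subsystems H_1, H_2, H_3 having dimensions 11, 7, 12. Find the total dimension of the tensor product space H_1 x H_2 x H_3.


dim(H_1 x H_2 x H_3) = 11 * 7 * 12
= 77 * 12
= 924

924


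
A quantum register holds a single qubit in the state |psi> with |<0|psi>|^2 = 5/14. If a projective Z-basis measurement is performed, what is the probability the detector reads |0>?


|alpha|^2 = 5/14 = 0.3571
|beta|^2 = 1 - 5/14 = 9/14 = 0.6429
P(|0>) = |alpha|^2 = 0.3571

0.3571


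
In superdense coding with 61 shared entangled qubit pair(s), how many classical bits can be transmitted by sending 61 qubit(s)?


Superdense coding allows 2 classical bits per shared entangled pair.
61 pair(s) -> 2 * 61 = 122 classical bits

122


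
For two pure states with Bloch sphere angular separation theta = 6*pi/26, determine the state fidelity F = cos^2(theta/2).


For states separated by angle theta on Bloch sphere:
F = cos^2(theta/2)
theta = 6*pi/26 = 0.7250
theta/2 = 0.3625
cos(theta/2) = 0.9350
F = 0.8743

0.8743


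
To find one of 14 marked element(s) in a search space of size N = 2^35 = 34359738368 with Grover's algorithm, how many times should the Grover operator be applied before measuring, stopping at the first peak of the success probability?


After j Grover iterations the success probability is P(j) = sin^2((2j+1)*theta), where sin(theta) = sqrt(k/N).
N = 2^35 = 34359738368, k = 14
sin(theta) = sqrt(k/N) = 2.018548058e-05
theta = arcsin(sqrt(k/N)) = 2.018548059e-05 rad
P(j) reaches its first maximum when (2j+1)*theta is as close as possible to pi/2, i.e. j = round(pi/(4*theta) - 1/2).
pi/(4*theta) - 1/2 = 38908.5644
(For comparison, the common estimate pi/4 * sqrt(N/k) = 38909.0644; the exact maximiser is used here.)
Optimal iterations = 38909

38909


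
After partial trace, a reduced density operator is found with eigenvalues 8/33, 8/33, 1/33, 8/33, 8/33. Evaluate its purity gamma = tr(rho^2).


tr(rho^2) = sum of eigenvalues squared
= (8/33)^2 + (8/33)^2 + (1/33)^2 + (8/33)^2 + (8/33)^2
= (64 + 64 + 1 + 64 + 64) / 1089
= 257/1089
= 0.2360

0.2360


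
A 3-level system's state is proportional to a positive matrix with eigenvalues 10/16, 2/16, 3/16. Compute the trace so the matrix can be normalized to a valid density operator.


tr(M) = sum of eigenvalues
= 10/16 + 2/16 + 3/16
= 15/16
= 0.9375

0.9375


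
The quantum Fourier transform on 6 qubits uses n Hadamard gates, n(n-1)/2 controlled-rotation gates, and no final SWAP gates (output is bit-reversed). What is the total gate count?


Hadamard gates: 6
Controlled rotations: n*(n-1)/2 = 6*5/2 = 15
SWAP gates: 0 (omitted)
Total = 6 + 15
= 21

21


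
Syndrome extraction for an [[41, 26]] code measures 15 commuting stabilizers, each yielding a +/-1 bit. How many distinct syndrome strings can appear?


Each stabilizer generator gives a binary (+1 or -1) measurement outcome.
With 15 independent generators:
Total syndromes = 2^15
= 32768

32768


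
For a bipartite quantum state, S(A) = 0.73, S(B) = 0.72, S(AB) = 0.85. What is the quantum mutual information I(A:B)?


I(A:B) = S(A) + S(B) - S(AB)
= 0.73 + 0.72 - 0.85
= 0.6000

0.6000


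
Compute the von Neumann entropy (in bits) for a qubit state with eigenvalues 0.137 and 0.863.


S = -p*log2(p) - (1-p)*log2(1-p)
p = 0.1370, 1-p = 0.8630
= -0.1370 * log2(0.1370) - 0.8630 * log2(0.8630)
= -(-0.3929) - (-0.1834)
= 0.5763

0.5763


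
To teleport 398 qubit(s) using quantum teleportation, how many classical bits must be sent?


Quantum teleportation requires 2 classical bits per qubit teleported.
398 qubit(s) -> 2 * 398 = 796 classical bits

796


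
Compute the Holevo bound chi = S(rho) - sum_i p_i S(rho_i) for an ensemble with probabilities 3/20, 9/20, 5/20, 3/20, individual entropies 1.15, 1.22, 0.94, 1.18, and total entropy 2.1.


chi = S(rho) - sum_i p_i * S(rho_i)
Weighted entropy = 3/20 * 1.15 + 9/20 * 1.22 + 5/20 * 0.94 + 3/20 * 1.18
= 1.1335
chi = 2.1 - 1.1335
= 0.9665

0.9665


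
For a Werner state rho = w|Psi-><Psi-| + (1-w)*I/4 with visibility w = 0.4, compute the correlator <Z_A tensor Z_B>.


|Psi-> = (|01> - |10>)/sqrt(2)
For the pure Bell state, <Z_A Z_B> = -1 (Bell-state Pauli correlator).
The maximally-mixed part I/4 has tr(I/4 * P tensor P) = 0 for any traceless Pauli P.
So <Z_A Z_B>_rho = w * (-1) + (1 - w) * 0
= 0.4 * (-1)
= -0.4000

-0.4000


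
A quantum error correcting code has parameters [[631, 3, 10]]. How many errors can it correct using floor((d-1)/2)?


Code parameters: [[631, 3, 10]], distance d = 10.
Number of correctable errors = floor((d-1)/2)
= floor((10 - 1)/2)
= floor(9/2)
= 4

4
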